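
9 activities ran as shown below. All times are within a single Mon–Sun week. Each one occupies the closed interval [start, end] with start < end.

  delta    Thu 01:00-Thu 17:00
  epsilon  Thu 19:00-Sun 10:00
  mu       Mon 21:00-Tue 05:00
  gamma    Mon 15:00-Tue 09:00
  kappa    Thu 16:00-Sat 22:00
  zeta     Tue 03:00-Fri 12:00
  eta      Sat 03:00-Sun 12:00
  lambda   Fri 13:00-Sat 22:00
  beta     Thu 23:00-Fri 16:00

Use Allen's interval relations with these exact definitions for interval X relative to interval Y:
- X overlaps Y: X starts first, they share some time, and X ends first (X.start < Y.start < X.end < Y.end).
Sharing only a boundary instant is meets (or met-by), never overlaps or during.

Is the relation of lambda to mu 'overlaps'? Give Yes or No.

No

lambda = [Fri 13:00, Sat 22:00], mu = [Mon 21:00, Tue 05:00].
Actual relation of lambda to mu: after.
Asked whether 'overlaps' holds → No.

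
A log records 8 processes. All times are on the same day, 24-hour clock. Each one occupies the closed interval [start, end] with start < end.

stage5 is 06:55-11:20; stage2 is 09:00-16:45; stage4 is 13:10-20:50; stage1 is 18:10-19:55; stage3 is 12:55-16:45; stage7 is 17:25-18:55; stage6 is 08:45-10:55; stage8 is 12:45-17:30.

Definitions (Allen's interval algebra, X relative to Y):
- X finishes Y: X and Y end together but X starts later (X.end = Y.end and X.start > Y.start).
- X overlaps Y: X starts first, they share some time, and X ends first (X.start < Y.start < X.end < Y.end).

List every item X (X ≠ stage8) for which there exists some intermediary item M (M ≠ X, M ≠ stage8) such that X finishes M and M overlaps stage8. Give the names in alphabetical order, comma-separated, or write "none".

stage3

Target stage8 = [12:45, 17:30].
Intermediaries M with M overlaps stage8: stage2.
Via stage2 — items with X finishes stage2: stage3.
Union: stage3.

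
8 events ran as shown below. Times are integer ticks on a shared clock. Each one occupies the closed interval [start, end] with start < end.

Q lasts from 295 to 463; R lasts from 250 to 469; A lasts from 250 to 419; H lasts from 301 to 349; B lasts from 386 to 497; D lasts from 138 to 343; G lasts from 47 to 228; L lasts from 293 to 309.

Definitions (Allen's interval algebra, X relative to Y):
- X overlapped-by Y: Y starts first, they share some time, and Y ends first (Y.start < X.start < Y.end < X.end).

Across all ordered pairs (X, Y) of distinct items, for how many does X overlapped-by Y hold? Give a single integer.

11

Checking all 56 ordered pairs for relation 'overlapped-by'; matching pairs in alphabetical order:
(A, D): A overlapped-by D ✓
(B, A): B overlapped-by A ✓
(B, Q): B overlapped-by Q ✓
(B, R): B overlapped-by R ✓
(D, G): D overlapped-by G ✓
(H, D): H overlapped-by D ✓
(H, L): H overlapped-by L ✓
(Q, A): Q overlapped-by A ✓
(Q, D): Q overlapped-by D ✓
(Q, L): Q overlapped-by L ✓
(R, D): R overlapped-by D ✓
Count: 11.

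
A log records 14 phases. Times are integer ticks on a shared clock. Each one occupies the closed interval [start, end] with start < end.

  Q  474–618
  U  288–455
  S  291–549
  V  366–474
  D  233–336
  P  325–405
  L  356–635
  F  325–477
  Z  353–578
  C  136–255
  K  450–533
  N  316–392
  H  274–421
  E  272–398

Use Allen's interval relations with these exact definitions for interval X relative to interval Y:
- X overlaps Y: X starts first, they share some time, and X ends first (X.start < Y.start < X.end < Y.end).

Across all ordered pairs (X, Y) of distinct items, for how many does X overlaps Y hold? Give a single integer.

47

Checking all 182 ordered pairs for relation 'overlaps'; matching pairs in alphabetical order:
(C, D): C overlaps D ✓
(D, E): D overlaps E ✓
(D, F): D overlaps F ✓
(D, H): D overlaps H ✓
(D, N): D overlaps N ✓
(D, P): D overlaps P ✓
(D, S): D overlaps S ✓
(D, U): D overlaps U ✓
(E, F): E overlaps F ✓
(E, H): E overlaps H ✓
(E, L): E overlaps L ✓
(E, P): E overlaps P ✓
(E, S): E overlaps S ✓
(E, U): E overlaps U ✓
(E, V): E overlaps V ✓
(E, Z): E overlaps Z ✓
(F, K): F overlaps K ✓
(F, L): F overlaps L ✓
(F, Q): F overlaps Q ✓
(F, Z): F overlaps Z ✓
(H, F): H overlaps F ✓
(H, L): H overlaps L ✓
(H, S): H overlaps S ✓
(H, U): H overlaps U ✓
... plus 23 further pairs not listed.
Count: 47.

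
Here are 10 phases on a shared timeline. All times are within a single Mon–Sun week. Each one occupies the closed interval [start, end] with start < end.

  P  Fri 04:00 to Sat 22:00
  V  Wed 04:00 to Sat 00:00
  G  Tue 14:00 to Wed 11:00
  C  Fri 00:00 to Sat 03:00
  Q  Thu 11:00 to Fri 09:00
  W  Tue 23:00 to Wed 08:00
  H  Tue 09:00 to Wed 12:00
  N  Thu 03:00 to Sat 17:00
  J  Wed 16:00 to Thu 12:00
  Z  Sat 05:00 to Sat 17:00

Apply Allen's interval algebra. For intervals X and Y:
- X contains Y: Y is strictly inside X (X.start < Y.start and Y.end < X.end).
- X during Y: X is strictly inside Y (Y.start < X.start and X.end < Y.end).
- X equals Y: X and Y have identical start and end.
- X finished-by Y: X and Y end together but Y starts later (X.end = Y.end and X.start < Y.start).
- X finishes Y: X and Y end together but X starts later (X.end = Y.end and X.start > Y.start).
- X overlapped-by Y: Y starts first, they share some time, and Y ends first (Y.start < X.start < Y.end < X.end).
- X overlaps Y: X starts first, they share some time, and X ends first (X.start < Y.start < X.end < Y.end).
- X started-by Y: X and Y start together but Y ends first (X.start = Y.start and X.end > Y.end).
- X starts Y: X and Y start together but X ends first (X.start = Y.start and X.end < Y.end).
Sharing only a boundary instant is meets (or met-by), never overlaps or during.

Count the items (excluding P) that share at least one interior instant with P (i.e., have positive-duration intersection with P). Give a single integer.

5

Target P = [Fri 04:00, Sat 22:00].
C [Fri 00:00, Sat 03:00] → overlaps → counts.
G [Tue 14:00, Wed 11:00] → before → no.
H [Tue 09:00, Wed 12:00] → before → no.
J [Wed 16:00, Thu 12:00] → before → no.
N [Thu 03:00, Sat 17:00] → overlaps → counts.
Q [Thu 11:00, Fri 09:00] → overlaps → counts.
V [Wed 04:00, Sat 00:00] → overlaps → counts.
W [Tue 23:00, Wed 08:00] → before → no.
Z [Sat 05:00, Sat 17:00] → during → counts.
Total: 5.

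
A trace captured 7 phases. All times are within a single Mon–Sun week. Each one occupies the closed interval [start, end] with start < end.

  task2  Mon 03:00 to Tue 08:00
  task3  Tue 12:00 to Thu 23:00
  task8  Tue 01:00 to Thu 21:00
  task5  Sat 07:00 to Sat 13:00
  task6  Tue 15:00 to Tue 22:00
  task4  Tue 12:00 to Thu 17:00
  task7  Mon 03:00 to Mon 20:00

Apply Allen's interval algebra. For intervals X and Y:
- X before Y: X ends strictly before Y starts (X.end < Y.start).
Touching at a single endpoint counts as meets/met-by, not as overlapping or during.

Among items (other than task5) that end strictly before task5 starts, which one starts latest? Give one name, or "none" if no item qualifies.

task6

Target task5 = [Sat 07:00, Sat 13:00].
task2 [Mon 03:00, Tue 08:00] → before → candidate.
task3 [Tue 12:00, Thu 23:00] → before → candidate.
task4 [Tue 12:00, Thu 17:00] → before → candidate.
task6 [Tue 15:00, Tue 22:00] → before → candidate.
task7 [Mon 03:00, Mon 20:00] → before → candidate.
task8 [Tue 01:00, Thu 21:00] → before → candidate.
Among candidates, latest start is Tue 15:00 → task6.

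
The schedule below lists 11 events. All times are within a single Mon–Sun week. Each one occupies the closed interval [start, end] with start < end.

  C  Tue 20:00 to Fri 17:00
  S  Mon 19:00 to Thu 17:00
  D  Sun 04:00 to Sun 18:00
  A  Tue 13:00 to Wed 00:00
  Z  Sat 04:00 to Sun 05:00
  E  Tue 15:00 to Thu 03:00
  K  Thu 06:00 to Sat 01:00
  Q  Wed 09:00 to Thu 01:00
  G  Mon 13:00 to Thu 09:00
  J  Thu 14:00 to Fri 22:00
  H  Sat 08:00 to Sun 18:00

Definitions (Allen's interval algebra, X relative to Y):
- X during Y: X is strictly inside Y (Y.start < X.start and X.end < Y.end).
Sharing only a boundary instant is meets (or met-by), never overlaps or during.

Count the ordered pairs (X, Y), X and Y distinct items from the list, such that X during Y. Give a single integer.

9

Checking all 110 ordered pairs for relation 'during'; matching pairs in alphabetical order:
(A, G): A during G ✓
(A, S): A during S ✓
(E, G): E during G ✓
(E, S): E during S ✓
(J, K): J during K ✓
(Q, C): Q during C ✓
(Q, E): Q during E ✓
(Q, G): Q during G ✓
(Q, S): Q during S ✓
Count: 9.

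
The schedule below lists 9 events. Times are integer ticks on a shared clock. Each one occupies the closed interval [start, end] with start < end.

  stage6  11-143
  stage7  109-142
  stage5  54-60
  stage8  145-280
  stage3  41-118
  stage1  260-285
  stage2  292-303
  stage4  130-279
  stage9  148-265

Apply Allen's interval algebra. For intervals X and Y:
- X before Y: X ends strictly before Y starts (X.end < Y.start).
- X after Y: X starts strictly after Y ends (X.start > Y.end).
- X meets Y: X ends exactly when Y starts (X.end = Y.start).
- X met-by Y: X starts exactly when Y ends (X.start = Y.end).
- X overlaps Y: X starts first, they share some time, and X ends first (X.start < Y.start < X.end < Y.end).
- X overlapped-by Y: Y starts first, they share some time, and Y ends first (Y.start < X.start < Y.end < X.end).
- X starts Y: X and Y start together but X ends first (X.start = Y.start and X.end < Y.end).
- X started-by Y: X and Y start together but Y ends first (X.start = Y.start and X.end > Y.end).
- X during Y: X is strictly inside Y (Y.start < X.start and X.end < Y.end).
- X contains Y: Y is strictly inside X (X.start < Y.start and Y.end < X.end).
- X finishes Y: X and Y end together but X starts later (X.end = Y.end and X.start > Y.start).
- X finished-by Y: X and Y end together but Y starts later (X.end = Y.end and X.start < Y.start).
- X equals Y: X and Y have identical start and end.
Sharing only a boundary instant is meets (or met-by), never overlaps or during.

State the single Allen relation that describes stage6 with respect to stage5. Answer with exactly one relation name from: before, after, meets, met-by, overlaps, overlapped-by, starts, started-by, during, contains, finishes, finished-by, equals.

stage6 = [11, 143]; stage5 = [54, 60].
Compare endpoints: stage6.start < stage5.start, stage6.start < stage5.end, stage6.end > stage5.start, stage6.end > stage5.end.
That pattern is 'contains'.

contains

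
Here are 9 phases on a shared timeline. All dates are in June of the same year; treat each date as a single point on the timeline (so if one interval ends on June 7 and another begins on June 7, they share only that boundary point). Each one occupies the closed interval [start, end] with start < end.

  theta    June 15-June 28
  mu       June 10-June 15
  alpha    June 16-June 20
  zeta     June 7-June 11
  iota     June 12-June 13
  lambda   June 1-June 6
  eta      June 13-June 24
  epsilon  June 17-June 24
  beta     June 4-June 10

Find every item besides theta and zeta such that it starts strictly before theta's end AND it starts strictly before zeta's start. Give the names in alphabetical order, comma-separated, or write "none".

Conditions: its start is strictly before theta's end (X.start < June 28) AND its start is strictly before zeta's start (X.start < June 7).
alpha: start June 16 < June 28? ✓; start June 16 < June 7? ✗ → no.
beta: start June 4 < June 28? ✓; start June 4 < June 7? ✓ → yes.
epsilon: start June 17 < June 28? ✓; start June 17 < June 7? ✗ → no.
eta: start June 13 < June 28? ✓; start June 13 < June 7? ✗ → no.
iota: start June 12 < June 28? ✓; start June 12 < June 7? ✗ → no.
lambda: start June 1 < June 28? ✓; start June 1 < June 7? ✓ → yes.
mu: start June 10 < June 28? ✓; start June 10 < June 7? ✗ → no.
Result: beta, lambda.

beta, lambda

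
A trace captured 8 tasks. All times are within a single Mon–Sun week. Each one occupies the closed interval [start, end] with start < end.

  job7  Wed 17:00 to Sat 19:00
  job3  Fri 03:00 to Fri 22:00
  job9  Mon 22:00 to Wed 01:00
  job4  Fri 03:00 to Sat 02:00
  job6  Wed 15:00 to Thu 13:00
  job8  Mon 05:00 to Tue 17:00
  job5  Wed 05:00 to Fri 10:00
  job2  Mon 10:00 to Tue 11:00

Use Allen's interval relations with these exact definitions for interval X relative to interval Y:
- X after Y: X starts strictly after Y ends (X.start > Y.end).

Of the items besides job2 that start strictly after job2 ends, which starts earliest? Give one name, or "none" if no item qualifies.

job5

Target job2 = [Mon 10:00, Tue 11:00].
job3 [Fri 03:00, Fri 22:00] → after → candidate.
job4 [Fri 03:00, Sat 02:00] → after → candidate.
job5 [Wed 05:00, Fri 10:00] → after → candidate.
job6 [Wed 15:00, Thu 13:00] → after → candidate.
job7 [Wed 17:00, Sat 19:00] → after → candidate.
job8 [Mon 05:00, Tue 17:00] → contains → excluded.
job9 [Mon 22:00, Wed 01:00] → overlapped-by → excluded.
Among candidates, earliest start is Wed 05:00 → job5.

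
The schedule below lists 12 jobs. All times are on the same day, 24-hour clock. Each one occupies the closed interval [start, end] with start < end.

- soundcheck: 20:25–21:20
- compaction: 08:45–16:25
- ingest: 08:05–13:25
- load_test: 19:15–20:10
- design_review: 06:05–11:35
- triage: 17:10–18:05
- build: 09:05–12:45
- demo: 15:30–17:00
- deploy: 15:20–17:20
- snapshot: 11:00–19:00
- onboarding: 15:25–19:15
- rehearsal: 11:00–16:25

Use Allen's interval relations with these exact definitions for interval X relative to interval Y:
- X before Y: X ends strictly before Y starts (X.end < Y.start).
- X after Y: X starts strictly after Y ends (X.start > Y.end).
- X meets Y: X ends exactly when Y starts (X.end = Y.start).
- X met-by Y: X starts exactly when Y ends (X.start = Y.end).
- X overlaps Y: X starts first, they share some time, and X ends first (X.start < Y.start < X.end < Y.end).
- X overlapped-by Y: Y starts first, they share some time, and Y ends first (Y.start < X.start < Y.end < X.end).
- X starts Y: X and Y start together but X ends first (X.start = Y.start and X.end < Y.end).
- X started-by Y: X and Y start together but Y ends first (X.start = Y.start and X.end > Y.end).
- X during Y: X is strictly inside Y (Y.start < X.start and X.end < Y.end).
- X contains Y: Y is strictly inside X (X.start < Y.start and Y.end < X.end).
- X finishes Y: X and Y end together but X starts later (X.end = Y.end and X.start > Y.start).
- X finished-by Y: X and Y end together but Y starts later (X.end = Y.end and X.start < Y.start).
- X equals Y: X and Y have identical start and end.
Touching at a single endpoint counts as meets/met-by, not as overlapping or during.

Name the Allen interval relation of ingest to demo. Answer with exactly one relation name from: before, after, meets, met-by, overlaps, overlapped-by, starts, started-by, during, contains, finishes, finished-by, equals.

before

ingest = [08:05, 13:25]; demo = [15:30, 17:00].
Compare endpoints: ingest.start < demo.start, ingest.start < demo.end, ingest.end < demo.start, ingest.end < demo.end.
That pattern is 'before'.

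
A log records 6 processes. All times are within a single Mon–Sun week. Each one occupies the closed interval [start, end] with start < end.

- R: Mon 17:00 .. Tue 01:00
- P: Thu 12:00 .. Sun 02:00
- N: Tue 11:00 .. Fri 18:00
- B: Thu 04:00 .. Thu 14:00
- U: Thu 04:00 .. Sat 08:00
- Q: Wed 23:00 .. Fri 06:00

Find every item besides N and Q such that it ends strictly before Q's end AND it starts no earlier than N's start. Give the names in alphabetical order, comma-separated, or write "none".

Conditions: its end is strictly before Q's end (X.end < Fri 06:00) AND its start is no earlier than N's start (X.start >= Tue 11:00).
B: end Thu 14:00 < Fri 06:00? ✓; start Thu 04:00 >= Tue 11:00? ✓ → yes.
P: end Sun 02:00 < Fri 06:00? ✗; start Thu 12:00 >= Tue 11:00? ✓ → no.
R: end Tue 01:00 < Fri 06:00? ✓; start Mon 17:00 >= Tue 11:00? ✗ → no.
U: end Sat 08:00 < Fri 06:00? ✗; start Thu 04:00 >= Tue 11:00? ✓ → no.
Result: B.

B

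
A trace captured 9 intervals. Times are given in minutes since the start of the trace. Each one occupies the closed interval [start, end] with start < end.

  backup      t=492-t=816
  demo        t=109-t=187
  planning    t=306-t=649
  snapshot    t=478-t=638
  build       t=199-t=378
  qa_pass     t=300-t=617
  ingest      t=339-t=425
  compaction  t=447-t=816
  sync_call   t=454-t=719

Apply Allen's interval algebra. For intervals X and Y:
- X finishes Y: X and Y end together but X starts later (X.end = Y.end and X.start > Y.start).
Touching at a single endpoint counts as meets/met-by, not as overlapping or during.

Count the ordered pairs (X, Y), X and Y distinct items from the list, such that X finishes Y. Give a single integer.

Checking all 72 ordered pairs for relation 'finishes'; matching pairs in alphabetical order:
(backup, compaction): backup finishes compaction ✓
Count: 1.

1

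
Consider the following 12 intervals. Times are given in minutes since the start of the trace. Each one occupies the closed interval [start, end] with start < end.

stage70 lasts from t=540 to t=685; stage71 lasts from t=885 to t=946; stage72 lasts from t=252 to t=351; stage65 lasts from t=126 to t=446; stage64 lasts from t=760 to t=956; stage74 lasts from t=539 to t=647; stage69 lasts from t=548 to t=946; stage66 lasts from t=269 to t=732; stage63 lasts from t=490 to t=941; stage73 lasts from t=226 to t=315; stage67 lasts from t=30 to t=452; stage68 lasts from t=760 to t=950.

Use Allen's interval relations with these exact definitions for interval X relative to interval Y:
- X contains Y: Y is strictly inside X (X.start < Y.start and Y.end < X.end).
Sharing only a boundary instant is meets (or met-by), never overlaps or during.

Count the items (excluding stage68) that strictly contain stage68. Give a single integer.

0

Target stage68 = [t=760, t=950].
stage63 [t=490, t=941] → overlaps → no.
stage64 [t=760, t=956] → started-by → no.
stage65 [t=126, t=446] → before → no.
stage66 [t=269, t=732] → before → no.
stage67 [t=30, t=452] → before → no.
stage69 [t=548, t=946] → overlaps → no.
stage70 [t=540, t=685] → before → no.
stage71 [t=885, t=946] → during → no.
stage72 [t=252, t=351] → before → no.
stage73 [t=226, t=315] → before → no.
stage74 [t=539, t=647] → before → no.
Total: 0.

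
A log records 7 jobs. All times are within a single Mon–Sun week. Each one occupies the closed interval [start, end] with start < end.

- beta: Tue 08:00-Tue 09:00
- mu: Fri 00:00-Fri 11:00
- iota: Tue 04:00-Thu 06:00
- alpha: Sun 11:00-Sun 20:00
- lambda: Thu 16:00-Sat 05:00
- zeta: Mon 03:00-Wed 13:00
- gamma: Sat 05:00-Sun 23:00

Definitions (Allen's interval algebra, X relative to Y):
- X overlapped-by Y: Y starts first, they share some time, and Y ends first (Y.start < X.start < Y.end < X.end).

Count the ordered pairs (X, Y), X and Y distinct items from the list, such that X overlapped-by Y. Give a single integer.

Checking all 42 ordered pairs for relation 'overlapped-by'; matching pairs in alphabetical order:
(iota, zeta): iota overlapped-by zeta ✓
Count: 1.

1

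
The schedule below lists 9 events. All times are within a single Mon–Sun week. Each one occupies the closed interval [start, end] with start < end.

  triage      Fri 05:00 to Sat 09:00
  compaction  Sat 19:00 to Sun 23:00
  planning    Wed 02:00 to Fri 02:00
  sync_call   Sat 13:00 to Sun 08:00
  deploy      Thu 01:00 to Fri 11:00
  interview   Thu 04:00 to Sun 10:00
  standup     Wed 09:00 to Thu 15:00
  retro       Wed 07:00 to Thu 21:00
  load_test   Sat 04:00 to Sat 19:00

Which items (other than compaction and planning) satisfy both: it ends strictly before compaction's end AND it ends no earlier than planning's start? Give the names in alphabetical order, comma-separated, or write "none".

Conditions: its end is strictly before compaction's end (X.end < Sun 23:00) AND its end is no earlier than planning's start (X.end >= Wed 02:00).
deploy: end Fri 11:00 < Sun 23:00? ✓; end Fri 11:00 >= Wed 02:00? ✓ → yes.
interview: end Sun 10:00 < Sun 23:00? ✓; end Sun 10:00 >= Wed 02:00? ✓ → yes.
load_test: end Sat 19:00 < Sun 23:00? ✓; end Sat 19:00 >= Wed 02:00? ✓ → yes.
retro: end Thu 21:00 < Sun 23:00? ✓; end Thu 21:00 >= Wed 02:00? ✓ → yes.
standup: end Thu 15:00 < Sun 23:00? ✓; end Thu 15:00 >= Wed 02:00? ✓ → yes.
sync_call: end Sun 08:00 < Sun 23:00? ✓; end Sun 08:00 >= Wed 02:00? ✓ → yes.
triage: end Sat 09:00 < Sun 23:00? ✓; end Sat 09:00 >= Wed 02:00? ✓ → yes.
Result: deploy, interview, load_test, retro, standup, sync_call, triage.

deploy, interview, load_test, retro, standup, sync_call, triage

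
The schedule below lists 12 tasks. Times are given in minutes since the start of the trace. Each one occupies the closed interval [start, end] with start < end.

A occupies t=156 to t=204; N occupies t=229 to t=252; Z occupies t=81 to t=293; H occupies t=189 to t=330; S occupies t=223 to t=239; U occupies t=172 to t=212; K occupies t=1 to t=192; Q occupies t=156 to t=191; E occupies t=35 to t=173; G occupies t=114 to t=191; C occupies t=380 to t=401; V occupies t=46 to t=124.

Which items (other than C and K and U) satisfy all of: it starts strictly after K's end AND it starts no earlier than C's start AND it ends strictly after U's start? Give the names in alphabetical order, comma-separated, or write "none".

none

Conditions: its start is strictly after K's end (X.start > t=192) AND its start is no earlier than C's start (X.start >= t=380) AND its end is strictly after U's start (X.end > t=172).
A: start t=156 > t=192? ✗; start t=156 >= t=380? ✗; end t=204 > t=172? ✓ → no.
E: start t=35 > t=192? ✗; start t=35 >= t=380? ✗; end t=173 > t=172? ✓ → no.
G: start t=114 > t=192? ✗; start t=114 >= t=380? ✗; end t=191 > t=172? ✓ → no.
H: start t=189 > t=192? ✗; start t=189 >= t=380? ✗; end t=330 > t=172? ✓ → no.
N: start t=229 > t=192? ✓; start t=229 >= t=380? ✗; end t=252 > t=172? ✓ → no.
Q: start t=156 > t=192? ✗; start t=156 >= t=380? ✗; end t=191 > t=172? ✓ → no.
S: start t=223 > t=192? ✓; start t=223 >= t=380? ✗; end t=239 > t=172? ✓ → no.
V: start t=46 > t=192? ✗; start t=46 >= t=380? ✗; end t=124 > t=172? ✗ → no.
Z: start t=81 > t=192? ✗; start t=81 >= t=380? ✗; end t=293 > t=172? ✓ → no.
Result: none.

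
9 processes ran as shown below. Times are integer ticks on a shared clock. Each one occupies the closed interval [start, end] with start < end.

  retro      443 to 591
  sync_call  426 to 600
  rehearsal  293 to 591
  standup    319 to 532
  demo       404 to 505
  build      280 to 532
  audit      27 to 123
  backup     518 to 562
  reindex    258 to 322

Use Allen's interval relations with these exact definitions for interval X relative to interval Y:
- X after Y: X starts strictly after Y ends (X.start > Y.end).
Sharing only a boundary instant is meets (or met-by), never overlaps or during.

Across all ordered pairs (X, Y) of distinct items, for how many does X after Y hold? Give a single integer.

13

Checking all 72 ordered pairs for relation 'after'; matching pairs in alphabetical order:
(backup, audit): backup after audit ✓
(backup, demo): backup after demo ✓
(backup, reindex): backup after reindex ✓
(build, audit): build after audit ✓
(demo, audit): demo after audit ✓
(demo, reindex): demo after reindex ✓
(rehearsal, audit): rehearsal after audit ✓
(reindex, audit): reindex after audit ✓
(retro, audit): retro after audit ✓
(retro, reindex): retro after reindex ✓
(standup, audit): standup after audit ✓
(sync_call, audit): sync_call after audit ✓
(sync_call, reindex): sync_call after reindex ✓
Count: 13.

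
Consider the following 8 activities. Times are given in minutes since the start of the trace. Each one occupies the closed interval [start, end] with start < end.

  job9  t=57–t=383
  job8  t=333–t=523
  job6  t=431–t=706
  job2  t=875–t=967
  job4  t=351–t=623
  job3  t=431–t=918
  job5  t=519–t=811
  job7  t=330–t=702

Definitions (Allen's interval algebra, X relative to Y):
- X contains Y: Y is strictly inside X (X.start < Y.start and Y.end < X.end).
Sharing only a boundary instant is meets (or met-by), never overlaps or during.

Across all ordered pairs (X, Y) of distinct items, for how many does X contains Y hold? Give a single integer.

Checking all 56 ordered pairs for relation 'contains'; matching pairs in alphabetical order:
(job3, job5): job3 contains job5 ✓
(job7, job4): job7 contains job4 ✓
(job7, job8): job7 contains job8 ✓
Count: 3.

3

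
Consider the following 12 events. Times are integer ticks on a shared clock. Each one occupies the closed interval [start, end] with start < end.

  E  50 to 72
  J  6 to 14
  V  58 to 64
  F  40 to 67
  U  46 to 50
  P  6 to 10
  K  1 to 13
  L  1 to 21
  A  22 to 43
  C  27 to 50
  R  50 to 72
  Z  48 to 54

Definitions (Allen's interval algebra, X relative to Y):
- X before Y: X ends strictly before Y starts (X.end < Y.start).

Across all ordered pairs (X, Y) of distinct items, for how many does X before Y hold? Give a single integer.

40

Checking all 132 ordered pairs for relation 'before'; matching pairs in alphabetical order:
(A, E): A before E ✓
(A, R): A before R ✓
(A, U): A before U ✓
(A, V): A before V ✓
(A, Z): A before Z ✓
(C, V): C before V ✓
(J, A): J before A ✓
(J, C): J before C ✓
(J, E): J before E ✓
(J, F): J before F ✓
(J, R): J before R ✓
(J, U): J before U ✓
(J, V): J before V ✓
(J, Z): J before Z ✓
(K, A): K before A ✓
(K, C): K before C ✓
(K, E): K before E ✓
(K, F): K before F ✓
(K, R): K before R ✓
(K, U): K before U ✓
(K, V): K before V ✓
(K, Z): K before Z ✓
(L, A): L before A ✓
(L, C): L before C ✓
... plus 16 further pairs not listed.
Count: 40.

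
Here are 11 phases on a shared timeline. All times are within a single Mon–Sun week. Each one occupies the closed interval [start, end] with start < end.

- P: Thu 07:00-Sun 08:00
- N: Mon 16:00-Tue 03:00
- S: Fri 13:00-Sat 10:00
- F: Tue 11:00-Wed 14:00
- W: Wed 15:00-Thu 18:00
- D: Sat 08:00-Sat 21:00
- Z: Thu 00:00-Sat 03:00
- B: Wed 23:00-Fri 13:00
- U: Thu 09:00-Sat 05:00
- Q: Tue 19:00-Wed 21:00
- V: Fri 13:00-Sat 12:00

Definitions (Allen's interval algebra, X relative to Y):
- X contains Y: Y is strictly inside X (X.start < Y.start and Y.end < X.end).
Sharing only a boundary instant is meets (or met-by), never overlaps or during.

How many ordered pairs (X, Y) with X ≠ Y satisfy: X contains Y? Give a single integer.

4

Checking all 110 ordered pairs for relation 'contains'; matching pairs in alphabetical order:
(P, D): P contains D ✓
(P, S): P contains S ✓
(P, U): P contains U ✓
(P, V): P contains V ✓
Count: 4.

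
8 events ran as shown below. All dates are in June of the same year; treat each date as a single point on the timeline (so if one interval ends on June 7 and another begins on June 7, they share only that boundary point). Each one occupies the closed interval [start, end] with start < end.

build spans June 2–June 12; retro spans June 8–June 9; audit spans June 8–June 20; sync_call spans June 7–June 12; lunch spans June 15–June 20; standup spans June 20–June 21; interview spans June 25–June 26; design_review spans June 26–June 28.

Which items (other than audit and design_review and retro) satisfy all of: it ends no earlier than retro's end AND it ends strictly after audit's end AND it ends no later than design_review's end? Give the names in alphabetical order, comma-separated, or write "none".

Conditions: its end is no earlier than retro's end (X.end >= June 9) AND its end is strictly after audit's end (X.end > June 20) AND its end is no later than design_review's end (X.end <= June 28).
build: end June 12 >= June 9? ✓; end June 12 > June 20? ✗; end June 12 <= June 28? ✓ → no.
interview: end June 26 >= June 9? ✓; end June 26 > June 20? ✓; end June 26 <= June 28? ✓ → yes.
lunch: end June 20 >= June 9? ✓; end June 20 > June 20? ✗; end June 20 <= June 28? ✓ → no.
standup: end June 21 >= June 9? ✓; end June 21 > June 20? ✓; end June 21 <= June 28? ✓ → yes.
sync_call: end June 12 >= June 9? ✓; end June 12 > June 20? ✗; end June 12 <= June 28? ✓ → no.
Result: interview, standup.

interview, standup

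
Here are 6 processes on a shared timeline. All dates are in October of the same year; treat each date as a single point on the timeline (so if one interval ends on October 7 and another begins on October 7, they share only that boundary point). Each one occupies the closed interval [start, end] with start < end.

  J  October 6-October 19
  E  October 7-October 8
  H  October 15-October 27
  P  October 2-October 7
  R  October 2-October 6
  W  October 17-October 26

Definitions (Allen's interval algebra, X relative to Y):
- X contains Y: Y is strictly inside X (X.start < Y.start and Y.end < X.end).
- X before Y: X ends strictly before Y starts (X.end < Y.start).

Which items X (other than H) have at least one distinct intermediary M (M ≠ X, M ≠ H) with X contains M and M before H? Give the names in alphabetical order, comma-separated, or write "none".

J

Target H = [October 15, October 27].
Intermediaries M with M before H: E, P, R.
Via E — items with X contains E: J.
Via P — items with X contains P: none.
Via R — items with X contains R: none.
Union: J.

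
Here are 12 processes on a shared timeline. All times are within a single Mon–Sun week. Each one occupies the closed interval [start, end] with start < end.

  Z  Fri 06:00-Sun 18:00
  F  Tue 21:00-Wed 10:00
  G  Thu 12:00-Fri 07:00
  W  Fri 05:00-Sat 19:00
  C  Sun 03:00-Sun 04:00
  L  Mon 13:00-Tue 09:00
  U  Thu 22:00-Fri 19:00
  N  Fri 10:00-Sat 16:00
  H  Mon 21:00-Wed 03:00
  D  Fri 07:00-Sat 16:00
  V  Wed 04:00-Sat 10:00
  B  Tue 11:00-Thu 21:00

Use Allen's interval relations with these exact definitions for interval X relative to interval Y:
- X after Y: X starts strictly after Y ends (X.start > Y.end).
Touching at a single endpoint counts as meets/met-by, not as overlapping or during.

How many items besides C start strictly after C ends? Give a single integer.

0

Target C = [Sun 03:00, Sun 04:00].
B [Tue 11:00, Thu 21:00] → before → no.
D [Fri 07:00, Sat 16:00] → before → no.
F [Tue 21:00, Wed 10:00] → before → no.
G [Thu 12:00, Fri 07:00] → before → no.
H [Mon 21:00, Wed 03:00] → before → no.
L [Mon 13:00, Tue 09:00] → before → no.
N [Fri 10:00, Sat 16:00] → before → no.
U [Thu 22:00, Fri 19:00] → before → no.
V [Wed 04:00, Sat 10:00] → before → no.
W [Fri 05:00, Sat 19:00] → before → no.
Z [Fri 06:00, Sun 18:00] → contains → no.
Total: 0.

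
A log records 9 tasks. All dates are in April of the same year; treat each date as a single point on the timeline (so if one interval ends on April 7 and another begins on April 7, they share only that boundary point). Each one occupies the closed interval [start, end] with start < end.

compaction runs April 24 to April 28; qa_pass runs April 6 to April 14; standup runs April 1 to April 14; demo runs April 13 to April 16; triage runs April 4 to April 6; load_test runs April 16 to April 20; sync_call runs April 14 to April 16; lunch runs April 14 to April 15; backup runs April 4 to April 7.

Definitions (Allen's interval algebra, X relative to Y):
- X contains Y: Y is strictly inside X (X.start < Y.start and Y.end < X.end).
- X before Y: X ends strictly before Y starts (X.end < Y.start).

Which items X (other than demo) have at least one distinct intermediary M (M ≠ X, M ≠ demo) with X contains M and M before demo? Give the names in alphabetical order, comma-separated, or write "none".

Target demo = [April 13, April 16].
Intermediaries M with M before demo: backup, triage.
Via backup — items with X contains backup: standup.
Via triage — items with X contains triage: standup.
Union: standup.

standup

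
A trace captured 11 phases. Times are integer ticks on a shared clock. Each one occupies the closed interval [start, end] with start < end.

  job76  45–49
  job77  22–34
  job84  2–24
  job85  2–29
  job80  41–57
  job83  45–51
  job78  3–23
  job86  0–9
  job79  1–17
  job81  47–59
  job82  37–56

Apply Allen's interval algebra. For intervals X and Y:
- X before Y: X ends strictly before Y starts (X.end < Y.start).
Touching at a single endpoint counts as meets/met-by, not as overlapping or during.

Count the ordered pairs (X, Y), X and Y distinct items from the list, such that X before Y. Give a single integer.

32

Checking all 110 ordered pairs for relation 'before'; matching pairs in alphabetical order:
(job77, job76): job77 before job76 ✓
(job77, job80): job77 before job80 ✓
(job77, job81): job77 before job81 ✓
(job77, job82): job77 before job82 ✓
(job77, job83): job77 before job83 ✓
(job78, job76): job78 before job76 ✓
(job78, job80): job78 before job80 ✓
(job78, job81): job78 before job81 ✓
(job78, job82): job78 before job82 ✓
(job78, job83): job78 before job83 ✓
(job79, job76): job79 before job76 ✓
(job79, job77): job79 before job77 ✓
(job79, job80): job79 before job80 ✓
(job79, job81): job79 before job81 ✓
(job79, job82): job79 before job82 ✓
(job79, job83): job79 before job83 ✓
(job84, job76): job84 before job76 ✓
(job84, job80): job84 before job80 ✓
(job84, job81): job84 before job81 ✓
(job84, job82): job84 before job82 ✓
(job84, job83): job84 before job83 ✓
(job85, job76): job85 before job76 ✓
(job85, job80): job85 before job80 ✓
(job85, job81): job85 before job81 ✓
... plus 8 further pairs not listed.
Count: 32.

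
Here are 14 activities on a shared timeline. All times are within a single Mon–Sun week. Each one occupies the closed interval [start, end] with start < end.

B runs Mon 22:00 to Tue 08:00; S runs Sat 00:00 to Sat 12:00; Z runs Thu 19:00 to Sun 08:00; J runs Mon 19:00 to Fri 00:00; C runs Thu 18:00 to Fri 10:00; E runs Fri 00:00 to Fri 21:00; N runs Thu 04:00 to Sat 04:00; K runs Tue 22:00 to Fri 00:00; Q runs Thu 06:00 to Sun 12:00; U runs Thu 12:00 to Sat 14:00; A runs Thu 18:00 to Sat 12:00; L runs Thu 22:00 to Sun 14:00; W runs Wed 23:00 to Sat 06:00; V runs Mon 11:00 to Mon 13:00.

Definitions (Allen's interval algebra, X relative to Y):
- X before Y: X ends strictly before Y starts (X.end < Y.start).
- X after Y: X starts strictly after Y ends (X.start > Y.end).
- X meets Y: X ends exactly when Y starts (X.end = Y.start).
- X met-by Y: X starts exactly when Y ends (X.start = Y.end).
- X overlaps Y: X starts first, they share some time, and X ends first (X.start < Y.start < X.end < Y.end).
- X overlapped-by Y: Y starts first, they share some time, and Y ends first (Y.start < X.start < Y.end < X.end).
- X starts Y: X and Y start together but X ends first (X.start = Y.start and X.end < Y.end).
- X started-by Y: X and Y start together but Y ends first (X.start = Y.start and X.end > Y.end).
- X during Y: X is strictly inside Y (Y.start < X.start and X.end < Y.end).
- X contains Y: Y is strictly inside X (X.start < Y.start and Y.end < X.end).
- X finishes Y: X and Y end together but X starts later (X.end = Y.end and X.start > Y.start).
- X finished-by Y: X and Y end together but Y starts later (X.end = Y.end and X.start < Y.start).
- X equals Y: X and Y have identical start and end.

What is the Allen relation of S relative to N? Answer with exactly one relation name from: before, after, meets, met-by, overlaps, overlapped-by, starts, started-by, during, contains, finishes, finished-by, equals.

S = [Sat 00:00, Sat 12:00]; N = [Thu 04:00, Sat 04:00].
Compare endpoints: S.start > N.start, S.start < N.end, S.end > N.start, S.end > N.end.
That pattern is 'overlapped-by'.

overlapped-by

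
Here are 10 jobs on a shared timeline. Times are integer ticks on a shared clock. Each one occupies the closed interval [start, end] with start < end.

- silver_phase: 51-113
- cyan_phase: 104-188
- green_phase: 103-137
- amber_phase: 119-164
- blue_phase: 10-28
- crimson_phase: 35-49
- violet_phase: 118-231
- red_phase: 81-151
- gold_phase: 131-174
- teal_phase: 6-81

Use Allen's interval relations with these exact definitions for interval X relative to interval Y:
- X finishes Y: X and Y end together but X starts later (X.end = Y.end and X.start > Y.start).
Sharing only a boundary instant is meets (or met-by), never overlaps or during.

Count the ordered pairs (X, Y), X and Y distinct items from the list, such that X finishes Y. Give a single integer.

Checking all 90 ordered pairs for relation 'finishes'; matching pairs in alphabetical order:
No pair satisfies it.
Count: 0.

0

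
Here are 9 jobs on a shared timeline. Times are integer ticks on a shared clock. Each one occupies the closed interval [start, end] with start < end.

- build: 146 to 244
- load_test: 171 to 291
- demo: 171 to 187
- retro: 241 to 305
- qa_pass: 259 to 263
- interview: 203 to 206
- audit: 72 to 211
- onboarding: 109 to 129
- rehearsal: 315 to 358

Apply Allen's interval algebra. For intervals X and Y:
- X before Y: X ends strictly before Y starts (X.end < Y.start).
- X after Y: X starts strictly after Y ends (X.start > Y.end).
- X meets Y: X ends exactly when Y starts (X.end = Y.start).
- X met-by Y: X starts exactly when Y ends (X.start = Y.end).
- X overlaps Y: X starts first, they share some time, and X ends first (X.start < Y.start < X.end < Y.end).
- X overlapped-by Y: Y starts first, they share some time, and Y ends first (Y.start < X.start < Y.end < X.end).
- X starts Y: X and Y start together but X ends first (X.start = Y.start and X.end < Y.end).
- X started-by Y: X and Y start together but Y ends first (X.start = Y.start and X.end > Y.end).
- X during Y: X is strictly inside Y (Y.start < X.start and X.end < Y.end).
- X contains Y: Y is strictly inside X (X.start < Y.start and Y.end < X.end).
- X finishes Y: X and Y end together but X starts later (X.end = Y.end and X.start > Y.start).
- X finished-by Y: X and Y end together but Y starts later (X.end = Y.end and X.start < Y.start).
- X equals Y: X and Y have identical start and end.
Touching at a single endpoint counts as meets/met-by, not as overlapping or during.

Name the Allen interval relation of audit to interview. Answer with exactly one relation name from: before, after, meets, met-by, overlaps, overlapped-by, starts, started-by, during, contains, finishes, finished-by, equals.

audit = [72, 211]; interview = [203, 206].
Compare endpoints: audit.start < interview.start, audit.start < interview.end, audit.end > interview.start, audit.end > interview.end.
That pattern is 'contains'.

contains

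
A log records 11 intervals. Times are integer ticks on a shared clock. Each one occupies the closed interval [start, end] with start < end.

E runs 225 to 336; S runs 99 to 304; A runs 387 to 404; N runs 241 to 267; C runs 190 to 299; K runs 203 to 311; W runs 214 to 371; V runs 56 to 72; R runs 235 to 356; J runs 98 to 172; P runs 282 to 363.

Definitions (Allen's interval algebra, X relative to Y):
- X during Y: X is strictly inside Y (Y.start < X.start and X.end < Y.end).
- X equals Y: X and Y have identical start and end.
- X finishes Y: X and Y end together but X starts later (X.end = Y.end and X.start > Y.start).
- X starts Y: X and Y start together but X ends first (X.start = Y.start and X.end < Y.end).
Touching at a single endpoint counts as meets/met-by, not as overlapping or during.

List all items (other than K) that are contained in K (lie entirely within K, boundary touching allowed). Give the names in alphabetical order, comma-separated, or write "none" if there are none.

Target K = [203, 311].
A [387, 404] → after → no.
C [190, 299] → overlaps → no.
E [225, 336] → overlapped-by → no.
J [98, 172] → before → no.
N [241, 267] → during → yes.
P [282, 363] → overlapped-by → no.
R [235, 356] → overlapped-by → no.
S [99, 304] → overlaps → no.
V [56, 72] → before → no.
W [214, 371] → overlapped-by → no.
Result: N.

N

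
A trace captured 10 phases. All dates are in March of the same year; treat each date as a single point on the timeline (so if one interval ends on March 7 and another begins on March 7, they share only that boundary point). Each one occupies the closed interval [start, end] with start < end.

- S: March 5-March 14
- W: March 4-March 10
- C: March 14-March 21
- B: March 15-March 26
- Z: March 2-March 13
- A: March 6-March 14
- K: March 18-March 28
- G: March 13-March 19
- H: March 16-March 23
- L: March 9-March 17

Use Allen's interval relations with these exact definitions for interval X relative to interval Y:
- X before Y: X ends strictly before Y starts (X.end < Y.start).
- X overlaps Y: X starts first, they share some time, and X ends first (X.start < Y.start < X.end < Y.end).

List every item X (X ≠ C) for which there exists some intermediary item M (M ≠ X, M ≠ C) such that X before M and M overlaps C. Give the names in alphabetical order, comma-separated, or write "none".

W

Target C = [March 14, March 21].
Intermediaries M with M overlaps C: G, L.
Via G — items with X before G: W.
Via L — items with X before L: none.
Union: W.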